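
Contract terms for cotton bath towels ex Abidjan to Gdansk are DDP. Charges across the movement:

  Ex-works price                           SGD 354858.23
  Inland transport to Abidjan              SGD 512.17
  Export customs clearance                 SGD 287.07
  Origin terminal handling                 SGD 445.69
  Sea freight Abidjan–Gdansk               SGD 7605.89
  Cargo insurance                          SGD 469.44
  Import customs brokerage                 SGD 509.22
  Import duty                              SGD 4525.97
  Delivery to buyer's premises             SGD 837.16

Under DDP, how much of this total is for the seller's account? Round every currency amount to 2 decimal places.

DDP: the seller bears all costs including import duty.
Seller's account: goods 354858.23 + inland to port 512.17 + export clearance 287.07 + origin terminal 445.69 + freight 7605.89 + insurance 469.44 + brokerage 509.22 + duty 4525.97 + delivery 837.16 = 370050.84
Buyer's account: 0.00

Seller's account: SGD 370050.84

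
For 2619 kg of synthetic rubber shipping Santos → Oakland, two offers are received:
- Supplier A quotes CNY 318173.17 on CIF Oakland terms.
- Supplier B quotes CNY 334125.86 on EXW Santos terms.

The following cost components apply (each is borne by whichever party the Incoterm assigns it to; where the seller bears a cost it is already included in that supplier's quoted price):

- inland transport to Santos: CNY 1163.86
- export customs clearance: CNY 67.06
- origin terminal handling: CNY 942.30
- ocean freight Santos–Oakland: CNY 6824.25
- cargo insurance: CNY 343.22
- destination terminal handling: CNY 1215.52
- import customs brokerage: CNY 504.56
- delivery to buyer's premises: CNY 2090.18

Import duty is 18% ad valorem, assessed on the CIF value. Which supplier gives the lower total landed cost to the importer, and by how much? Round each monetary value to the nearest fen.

Supplier A is cheaper by CNY 29846.19

Supplier A (CIF):
The CIF price already equals the CIF value: 318173.17
Import duty = 318173.17 × 18% = 57271.17
Buyer bears (A): 1215.52 + 504.56 + 2090.18 = 3810.26
Landed cost (A) = invoice 318173.17 + 3810.26 + duty 57271.17 = 379254.60
Supplier B (EXW):
CIF value = EXW price + inland to port + export clearance + origin terminal + freight + insurance = 334125.86 + 1163.86 + 67.06 + 942.30 + 6824.25 + 343.22 = 343466.55
Import duty = 343466.55 × 18% = 61823.98
Buyer bears (B): 1163.86 + 67.06 + 942.30 + 6824.25 + 343.22 + 1215.52 + 504.56 + 2090.18 = 13150.95
Landed cost (B) = invoice 334125.86 + 13150.95 + duty 61823.98 = 409100.79
Difference = |379254.60 − 409100.79| = 29846.19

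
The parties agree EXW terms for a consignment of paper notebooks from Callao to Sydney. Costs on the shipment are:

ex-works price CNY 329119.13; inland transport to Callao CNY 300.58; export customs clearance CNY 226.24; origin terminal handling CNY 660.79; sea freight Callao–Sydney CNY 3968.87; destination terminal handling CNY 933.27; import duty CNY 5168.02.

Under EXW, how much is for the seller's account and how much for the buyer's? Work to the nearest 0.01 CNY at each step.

EXW: the seller makes goods available at their premises; the buyer bears all onward costs.
Seller's account: goods 329119.13 = 329119.13
Buyer's account: inland to port 300.58 + export clearance 226.24 + origin terminal 660.79 + freight 3968.87 + destination terminal 933.27 + duty 5168.02 = 11257.77

Seller: CNY 329119.13; buyer: CNY 11257.77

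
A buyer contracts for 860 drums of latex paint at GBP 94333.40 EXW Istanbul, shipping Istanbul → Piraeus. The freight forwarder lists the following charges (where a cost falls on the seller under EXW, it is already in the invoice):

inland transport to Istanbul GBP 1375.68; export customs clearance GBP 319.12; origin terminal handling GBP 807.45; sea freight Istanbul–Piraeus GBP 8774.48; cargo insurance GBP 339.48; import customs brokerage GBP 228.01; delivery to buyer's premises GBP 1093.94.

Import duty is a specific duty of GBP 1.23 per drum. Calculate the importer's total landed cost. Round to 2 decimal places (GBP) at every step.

Total landed cost: GBP 108329.36

EXW: the seller makes goods available at their premises; the buyer bears all onward costs.
CIF value = EXW price + inland to port + export clearance + origin terminal + freight + insurance = 94333.40 + 1375.68 + 319.12 + 807.45 + 8774.48 + 339.48 = 105949.61
Import duty = 860 × 1.23 = 1057.80
Buyer bears: inland to port 1375.68 + export clearance 319.12 + origin terminal 807.45 + freight 8774.48 + insurance 339.48 + brokerage 228.01 + delivery 1093.94 + duty 1057.80 = 13995.96
Landed cost = invoice 94333.40 + 13995.96 = 108329.36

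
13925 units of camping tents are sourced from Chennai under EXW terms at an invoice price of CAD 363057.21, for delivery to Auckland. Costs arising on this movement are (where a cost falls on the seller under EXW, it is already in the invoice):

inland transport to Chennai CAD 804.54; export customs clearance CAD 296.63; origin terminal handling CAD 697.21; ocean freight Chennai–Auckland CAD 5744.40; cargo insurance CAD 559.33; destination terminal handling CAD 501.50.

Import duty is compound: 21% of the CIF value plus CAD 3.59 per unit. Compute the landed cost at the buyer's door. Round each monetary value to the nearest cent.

Total landed cost: CAD 499595.03

EXW: the seller makes goods available at their premises; the buyer bears all onward costs.
CIF value = EXW price + inland to port + export clearance + origin terminal + freight + insurance = 363057.21 + 804.54 + 296.63 + 697.21 + 5744.40 + 559.33 = 371159.32
Ad valorem component: 371159.32 × 21% = 77943.46
Specific component: 13925 × 3.59 = 49990.75
Import duty = 77943.46 + 49990.75 = 127934.21
Buyer bears: inland to port 804.54 + export clearance 296.63 + origin terminal 697.21 + freight 5744.40 + insurance 559.33 + destination terminal 501.50 + duty 127934.21 = 136537.82
Landed cost = invoice 363057.21 + 136537.82 = 499595.03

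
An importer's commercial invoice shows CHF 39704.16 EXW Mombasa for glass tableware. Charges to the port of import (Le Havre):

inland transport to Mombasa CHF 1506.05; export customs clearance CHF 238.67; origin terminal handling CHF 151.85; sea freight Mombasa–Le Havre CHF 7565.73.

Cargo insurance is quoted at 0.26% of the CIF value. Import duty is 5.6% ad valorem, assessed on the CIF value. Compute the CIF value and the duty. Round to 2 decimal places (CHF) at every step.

Let C be the CIF value. C = EXW price + pre-shipment costs + freight + 0.26% × C
C − 0.26% × C = 39704.16 + 1506.05 + 238.67 + 151.85 + 7565.73
0.9974 × C = 49166.46
C = 49166.46 / 0.9974 = 49294.63
Insurance premium = 0.26% × 49294.63 = 128.17
Import duty = 49294.63 × 5.6% = 2760.50

CIF value: CHF 49294.63; import duty: CHF 2760.50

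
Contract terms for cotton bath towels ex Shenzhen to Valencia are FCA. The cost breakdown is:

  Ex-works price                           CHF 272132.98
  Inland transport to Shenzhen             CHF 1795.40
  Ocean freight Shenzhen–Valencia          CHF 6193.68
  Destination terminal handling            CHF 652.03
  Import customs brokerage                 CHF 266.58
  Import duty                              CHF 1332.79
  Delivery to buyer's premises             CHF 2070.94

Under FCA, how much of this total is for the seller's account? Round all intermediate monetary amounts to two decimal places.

Seller's account: CHF 273928.38

FCA: the seller delivers export-cleared goods to the carrier; the buyer bears costs from that point.
Seller's account: goods 272132.98 + inland to port 1795.40 = 273928.38
Buyer's account: freight 6193.68 + destination terminal 652.03 + brokerage 266.58 + duty 1332.79 + delivery 2070.94 = 10516.02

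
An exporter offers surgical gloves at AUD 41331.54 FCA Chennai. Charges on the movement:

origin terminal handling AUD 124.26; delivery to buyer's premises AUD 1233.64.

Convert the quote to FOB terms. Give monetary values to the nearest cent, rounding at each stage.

Not relevant to the conversion: delivery — on the buyer under both terms; not part of either seller's price.
From FCA to FOB, the seller additionally bears: origin terminal.
FOB price = 41331.54 + 124.26 = 41455.80

FOB price: AUD 41455.80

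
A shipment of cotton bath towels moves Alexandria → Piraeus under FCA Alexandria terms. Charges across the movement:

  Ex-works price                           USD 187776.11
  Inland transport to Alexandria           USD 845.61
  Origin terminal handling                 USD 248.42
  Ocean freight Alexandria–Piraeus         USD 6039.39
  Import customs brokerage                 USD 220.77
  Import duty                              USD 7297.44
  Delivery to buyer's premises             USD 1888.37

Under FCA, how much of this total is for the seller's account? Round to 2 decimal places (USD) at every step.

FCA: the seller delivers export-cleared goods to the carrier; the buyer bears costs from that point.
Seller's account: goods 187776.11 + inland to port 845.61 = 188621.72
Buyer's account: origin terminal 248.42 + freight 6039.39 + brokerage 220.77 + duty 7297.44 + delivery 1888.37 = 15694.39

Seller's account: USD 188621.72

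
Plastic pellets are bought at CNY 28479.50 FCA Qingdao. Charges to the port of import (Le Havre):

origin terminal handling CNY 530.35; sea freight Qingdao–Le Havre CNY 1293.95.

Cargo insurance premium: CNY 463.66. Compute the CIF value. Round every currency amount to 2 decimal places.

CIF value: CNY 30767.46

CIF = FCA price + pre-shipment costs + freight + insurance
CIF = 28479.50 + 530.35 + 1293.95 + 463.66 = 30767.46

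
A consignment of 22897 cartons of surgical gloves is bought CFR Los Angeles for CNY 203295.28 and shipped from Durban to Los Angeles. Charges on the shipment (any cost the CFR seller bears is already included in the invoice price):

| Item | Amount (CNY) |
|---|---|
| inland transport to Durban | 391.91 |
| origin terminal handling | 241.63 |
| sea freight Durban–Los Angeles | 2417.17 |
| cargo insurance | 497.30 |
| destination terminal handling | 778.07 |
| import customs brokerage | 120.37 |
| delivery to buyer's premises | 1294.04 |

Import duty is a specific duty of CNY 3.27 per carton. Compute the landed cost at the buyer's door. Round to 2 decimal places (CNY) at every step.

CFR: the seller pays costs through ocean freight to the destination port, but not insurance.
Already in the invoice (seller's account under CFR): inland to port, origin terminal, freight — exclude.
CIF value = CFR price + insurance = 203295.28 + 497.30 = 203792.58
Import duty = 22897 × 3.27 = 74873.19
Buyer bears: insurance 497.30 + destination terminal 778.07 + brokerage 120.37 + delivery 1294.04 + duty 74873.19 = 77562.97
Landed cost = invoice 203295.28 + 77562.97 = 280858.25

Total landed cost: CNY 280858.25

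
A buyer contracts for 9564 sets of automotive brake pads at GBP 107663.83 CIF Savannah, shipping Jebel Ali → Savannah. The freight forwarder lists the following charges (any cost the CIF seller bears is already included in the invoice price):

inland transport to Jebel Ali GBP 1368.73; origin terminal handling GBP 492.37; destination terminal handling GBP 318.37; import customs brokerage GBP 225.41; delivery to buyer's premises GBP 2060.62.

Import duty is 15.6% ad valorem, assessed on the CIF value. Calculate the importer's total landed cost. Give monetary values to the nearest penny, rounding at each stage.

CIF: the seller pays costs through ocean freight and marine insurance to the destination port.
Already in the invoice (seller's account under CIF): inland to port, origin terminal — exclude.
The CIF price already equals the CIF value: 107663.83
Import duty = 107663.83 × 15.6% = 16795.56
Buyer bears: destination terminal 318.37 + brokerage 225.41 + delivery 2060.62 + duty 16795.56 = 19399.96
Landed cost = invoice 107663.83 + 19399.96 = 127063.79

Total landed cost: GBP 127063.79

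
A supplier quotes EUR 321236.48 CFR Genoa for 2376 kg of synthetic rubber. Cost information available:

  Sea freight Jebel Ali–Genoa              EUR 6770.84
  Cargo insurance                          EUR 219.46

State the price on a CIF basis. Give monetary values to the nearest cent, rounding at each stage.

CIF price: EUR 321455.94

Not relevant to the conversion: freight — on the seller under both CFR and CIF; already in the CFR price and stays in the CIF price.
From CFR to CIF, the seller additionally bears: insurance.
CIF price = 321236.48 + 219.46 = 321455.94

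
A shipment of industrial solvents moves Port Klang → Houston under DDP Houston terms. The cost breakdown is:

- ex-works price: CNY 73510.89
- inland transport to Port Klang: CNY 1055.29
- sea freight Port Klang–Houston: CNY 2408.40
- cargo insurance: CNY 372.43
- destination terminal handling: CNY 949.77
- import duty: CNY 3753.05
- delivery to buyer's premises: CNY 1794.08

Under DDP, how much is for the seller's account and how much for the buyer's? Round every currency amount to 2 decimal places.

DDP: the seller bears all costs including import duty.
Seller's account: goods 73510.89 + inland to port 1055.29 + freight 2408.40 + insurance 372.43 + destination terminal 949.77 + duty 3753.05 + delivery 1794.08 = 83843.91
Buyer's account: 0.00

Seller: CNY 83843.91; buyer: CNY 0.00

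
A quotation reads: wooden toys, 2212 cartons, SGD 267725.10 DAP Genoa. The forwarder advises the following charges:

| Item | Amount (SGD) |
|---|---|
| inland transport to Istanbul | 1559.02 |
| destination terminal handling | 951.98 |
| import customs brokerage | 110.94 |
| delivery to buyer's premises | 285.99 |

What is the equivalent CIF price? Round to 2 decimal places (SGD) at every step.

Not relevant to the conversion: inland to port — on the seller under both DAP and CIF; already in the DAP price and stays in the CIF price. brokerage — on the buyer under both terms; not part of either seller's price.
From DAP to CIF, the seller no longer bears: destination terminal, delivery.
CIF price = 267725.10 − 951.98 − 285.99 = 266487.13

CIF price: SGD 266487.13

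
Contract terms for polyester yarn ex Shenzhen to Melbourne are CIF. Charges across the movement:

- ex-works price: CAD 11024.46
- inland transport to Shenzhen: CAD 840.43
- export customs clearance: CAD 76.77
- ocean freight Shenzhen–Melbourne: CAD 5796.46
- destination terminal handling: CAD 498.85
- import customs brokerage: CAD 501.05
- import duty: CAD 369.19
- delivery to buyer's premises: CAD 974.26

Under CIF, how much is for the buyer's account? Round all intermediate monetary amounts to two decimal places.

CIF: the seller pays costs through ocean freight and marine insurance to the destination port.
Seller's account: goods 11024.46 + inland to port 840.43 + export clearance 76.77 + freight 5796.46 = 17738.12
Buyer's account: destination terminal 498.85 + brokerage 501.05 + duty 369.19 + delivery 974.26 = 2343.35

Buyer's account: CAD 2343.35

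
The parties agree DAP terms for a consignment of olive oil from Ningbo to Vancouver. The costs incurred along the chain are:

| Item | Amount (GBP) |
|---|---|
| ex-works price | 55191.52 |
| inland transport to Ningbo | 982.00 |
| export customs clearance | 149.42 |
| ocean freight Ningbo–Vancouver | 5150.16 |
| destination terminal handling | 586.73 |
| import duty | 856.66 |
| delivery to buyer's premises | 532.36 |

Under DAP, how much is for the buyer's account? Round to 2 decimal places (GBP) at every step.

DAP: the seller bears all costs to the named destination except import duty and clearance.
Seller's account: goods 55191.52 + inland to port 982.00 + export clearance 149.42 + freight 5150.16 + destination terminal 586.73 + delivery 532.36 = 62592.19
Buyer's account: duty 856.66 = 856.66

Buyer's account: GBP 856.66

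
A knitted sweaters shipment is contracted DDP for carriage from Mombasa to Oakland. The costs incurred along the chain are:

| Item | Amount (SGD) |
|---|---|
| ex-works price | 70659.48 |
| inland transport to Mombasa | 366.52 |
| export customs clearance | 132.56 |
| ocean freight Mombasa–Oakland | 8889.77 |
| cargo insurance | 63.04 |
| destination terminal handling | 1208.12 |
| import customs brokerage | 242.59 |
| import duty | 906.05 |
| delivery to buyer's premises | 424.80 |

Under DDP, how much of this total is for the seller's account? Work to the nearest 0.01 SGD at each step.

Seller's account: SGD 82892.93

DDP: the seller bears all costs including import duty.
Seller's account: goods 70659.48 + inland to port 366.52 + export clearance 132.56 + freight 8889.77 + insurance 63.04 + destination terminal 1208.12 + brokerage 242.59 + duty 906.05 + delivery 424.80 = 82892.93
Buyer's account: 0.00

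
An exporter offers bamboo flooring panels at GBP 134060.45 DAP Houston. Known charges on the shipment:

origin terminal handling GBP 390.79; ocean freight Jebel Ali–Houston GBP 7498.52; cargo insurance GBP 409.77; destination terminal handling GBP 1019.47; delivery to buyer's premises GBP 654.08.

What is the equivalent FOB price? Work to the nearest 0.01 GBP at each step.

FOB price: GBP 124478.61

Not relevant to the conversion: origin terminal — on the seller under both DAP and FOB; already in the DAP price and stays in the FOB price.
From DAP to FOB, the seller no longer bears: freight, insurance, destination terminal, delivery.
FOB price = 134060.45 − 7498.52 − 409.77 − 1019.47 − 654.08 = 124478.61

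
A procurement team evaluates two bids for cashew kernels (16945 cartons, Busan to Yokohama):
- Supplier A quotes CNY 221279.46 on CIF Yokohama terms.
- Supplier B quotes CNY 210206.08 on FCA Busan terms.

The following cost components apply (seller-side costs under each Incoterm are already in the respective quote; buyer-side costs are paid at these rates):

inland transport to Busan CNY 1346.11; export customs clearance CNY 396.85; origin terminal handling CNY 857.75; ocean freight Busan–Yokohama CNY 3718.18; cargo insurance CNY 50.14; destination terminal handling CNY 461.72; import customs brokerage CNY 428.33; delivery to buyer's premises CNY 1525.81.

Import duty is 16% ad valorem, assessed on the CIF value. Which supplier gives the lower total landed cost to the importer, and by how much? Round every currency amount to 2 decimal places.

Supplier B is cheaper by CNY 7478.88

Supplier A (CIF):
The CIF price already equals the CIF value: 221279.46
Import duty = 221279.46 × 16% = 35404.71
Buyer bears (A): 461.72 + 428.33 + 1525.81 = 2415.86
Landed cost (A) = invoice 221279.46 + 2415.86 + duty 35404.71 = 259100.03
Supplier B (FCA):
CIF value = FCA price + origin terminal + freight + insurance = 210206.08 + 857.75 + 3718.18 + 50.14 = 214832.15
Import duty = 214832.15 × 16% = 34373.14
Buyer bears (B): 857.75 + 3718.18 + 50.14 + 461.72 + 428.33 + 1525.81 = 7041.93
Landed cost (B) = invoice 210206.08 + 7041.93 + duty 34373.14 = 251621.15
Difference = |259100.03 − 251621.15| = 7478.88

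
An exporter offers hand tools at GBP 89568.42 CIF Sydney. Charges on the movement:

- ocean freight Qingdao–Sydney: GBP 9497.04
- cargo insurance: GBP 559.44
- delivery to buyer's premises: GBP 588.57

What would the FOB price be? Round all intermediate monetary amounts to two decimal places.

FOB price: GBP 79511.94

Not relevant to the conversion: delivery — on the buyer under both terms; not part of either seller's price.
From CIF to FOB, the seller no longer bears: freight, insurance.
FOB price = 89568.42 − 9497.04 − 559.44 = 79511.94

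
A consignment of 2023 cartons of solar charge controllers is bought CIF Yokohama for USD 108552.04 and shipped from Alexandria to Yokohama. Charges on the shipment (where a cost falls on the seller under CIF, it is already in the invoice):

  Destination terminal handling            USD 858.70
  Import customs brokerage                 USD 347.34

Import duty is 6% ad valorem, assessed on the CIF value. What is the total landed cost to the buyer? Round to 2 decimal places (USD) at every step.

CIF: the seller pays costs through ocean freight and marine insurance to the destination port.
The CIF price already equals the CIF value: 108552.04
Import duty = 108552.04 × 6% = 6513.12
Buyer bears: destination terminal 858.70 + brokerage 347.34 + duty 6513.12 = 7719.16
Landed cost = invoice 108552.04 + 7719.16 = 116271.20

Total landed cost: USD 116271.20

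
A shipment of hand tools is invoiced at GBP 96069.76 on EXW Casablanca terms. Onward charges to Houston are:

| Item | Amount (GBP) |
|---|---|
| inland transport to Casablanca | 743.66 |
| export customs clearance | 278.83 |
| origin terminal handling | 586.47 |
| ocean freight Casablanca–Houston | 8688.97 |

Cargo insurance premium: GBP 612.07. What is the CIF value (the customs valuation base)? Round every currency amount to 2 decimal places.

CIF value: GBP 106979.76

CIF = EXW price + pre-shipment costs + freight + insurance
CIF = 96069.76 + 743.66 + 278.83 + 586.47 + 8688.97 + 612.07 = 106979.76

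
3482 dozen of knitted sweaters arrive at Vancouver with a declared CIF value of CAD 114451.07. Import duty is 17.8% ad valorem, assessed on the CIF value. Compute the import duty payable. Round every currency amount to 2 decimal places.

Import duty: CAD 20372.29

Import duty = 114451.07 × 17.8% = 20372.29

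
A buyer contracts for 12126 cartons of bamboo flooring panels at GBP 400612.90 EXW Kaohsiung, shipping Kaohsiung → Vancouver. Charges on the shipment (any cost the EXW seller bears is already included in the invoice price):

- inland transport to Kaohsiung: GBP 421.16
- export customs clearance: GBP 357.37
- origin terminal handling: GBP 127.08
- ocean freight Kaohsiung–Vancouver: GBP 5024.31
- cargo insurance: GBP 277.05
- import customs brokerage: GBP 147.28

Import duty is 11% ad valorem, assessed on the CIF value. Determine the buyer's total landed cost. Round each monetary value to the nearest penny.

Total landed cost: GBP 451717.34

EXW: the seller makes goods available at their premises; the buyer bears all onward costs.
CIF value = EXW price + inland to port + export clearance + origin terminal + freight + insurance = 400612.90 + 421.16 + 357.37 + 127.08 + 5024.31 + 277.05 = 406819.87
Import duty = 406819.87 × 11% = 44750.19
Buyer bears: inland to port 421.16 + export clearance 357.37 + origin terminal 127.08 + freight 5024.31 + insurance 277.05 + brokerage 147.28 + duty 44750.19 = 51104.44
Landed cost = invoice 400612.90 + 51104.44 = 451717.34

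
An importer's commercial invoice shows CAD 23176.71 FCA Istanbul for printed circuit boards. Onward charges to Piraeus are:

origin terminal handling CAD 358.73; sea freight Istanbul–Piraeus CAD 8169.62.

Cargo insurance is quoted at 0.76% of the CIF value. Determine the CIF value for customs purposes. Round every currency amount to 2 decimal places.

CIF value: CAD 31947.86

Let C be the CIF value. C = FCA price + pre-shipment costs + freight + 0.76% × C
C − 0.76% × C = 23176.71 + 358.73 + 8169.62
0.9924 × C = 31705.06
C = 31705.06 / 0.9924 = 31947.86
Insurance premium = 0.76% × 31947.86 = 242.80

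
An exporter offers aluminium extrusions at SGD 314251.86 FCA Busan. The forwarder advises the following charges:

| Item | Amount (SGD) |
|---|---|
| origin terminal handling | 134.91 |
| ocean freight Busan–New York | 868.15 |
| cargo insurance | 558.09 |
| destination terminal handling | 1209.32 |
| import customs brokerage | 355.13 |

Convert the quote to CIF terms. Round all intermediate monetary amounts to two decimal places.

Not relevant to the conversion: brokerage, destination terminal — on the buyer under both terms; not part of either seller's price.
From FCA to CIF, the seller additionally bears: origin terminal, freight, insurance.
CIF price = 314251.86 + 134.91 + 868.15 + 558.09 = 315813.01

CIF price: SGD 315813.01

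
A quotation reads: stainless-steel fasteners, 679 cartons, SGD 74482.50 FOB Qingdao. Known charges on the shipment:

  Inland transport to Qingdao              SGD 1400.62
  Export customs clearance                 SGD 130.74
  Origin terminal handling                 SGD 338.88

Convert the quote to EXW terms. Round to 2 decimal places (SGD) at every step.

From FOB to EXW, the seller no longer bears: inland to port, export clearance, origin terminal.
EXW price = 74482.50 − 1400.62 − 130.74 − 338.88 = 72612.26

EXW price: SGD 72612.26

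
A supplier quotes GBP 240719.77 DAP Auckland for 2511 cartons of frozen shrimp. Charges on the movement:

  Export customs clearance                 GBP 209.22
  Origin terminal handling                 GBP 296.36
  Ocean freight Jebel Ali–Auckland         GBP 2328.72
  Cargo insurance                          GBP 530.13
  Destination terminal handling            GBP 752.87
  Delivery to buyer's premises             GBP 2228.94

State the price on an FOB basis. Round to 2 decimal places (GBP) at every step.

FOB price: GBP 234879.11

Not relevant to the conversion: origin terminal, export clearance — on the seller under both DAP and FOB; already in the DAP price and stays in the FOB price.
From DAP to FOB, the seller no longer bears: freight, insurance, destination terminal, delivery.
FOB price = 240719.77 − 2328.72 − 530.13 − 752.87 − 2228.94 = 234879.11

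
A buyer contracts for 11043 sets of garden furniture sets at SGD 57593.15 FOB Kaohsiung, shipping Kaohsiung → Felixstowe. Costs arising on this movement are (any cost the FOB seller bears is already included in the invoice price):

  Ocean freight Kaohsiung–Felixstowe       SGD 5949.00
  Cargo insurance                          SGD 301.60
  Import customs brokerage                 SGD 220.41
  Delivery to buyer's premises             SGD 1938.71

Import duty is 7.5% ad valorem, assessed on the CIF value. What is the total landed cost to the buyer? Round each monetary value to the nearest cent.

FOB: the seller bears costs until goods are on board at the origin port; the buyer bears freight, insurance and all costs thereafter.
CIF value = FOB price + freight + insurance = 57593.15 + 5949.00 + 301.60 = 63843.75
Import duty = 63843.75 × 7.5% = 4788.28
Buyer bears: freight 5949.00 + insurance 301.60 + brokerage 220.41 + delivery 1938.71 + duty 4788.28 = 13198.00
Landed cost = invoice 57593.15 + 13198.00 = 70791.15

Total landed cost: SGD 70791.15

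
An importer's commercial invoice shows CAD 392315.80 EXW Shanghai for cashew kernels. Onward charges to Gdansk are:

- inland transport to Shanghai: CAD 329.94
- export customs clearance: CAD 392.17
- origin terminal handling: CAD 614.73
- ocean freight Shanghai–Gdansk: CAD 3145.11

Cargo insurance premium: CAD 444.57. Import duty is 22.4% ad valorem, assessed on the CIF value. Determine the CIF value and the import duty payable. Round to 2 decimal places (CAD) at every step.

CIF value: CAD 397242.32; import duty: CAD 88982.28

CIF = EXW price + pre-shipment costs + freight + insurance
CIF = 392315.80 + 329.94 + 392.17 + 614.73 + 3145.11 + 444.57 = 397242.32
Import duty = 397242.32 × 22.4% = 88982.28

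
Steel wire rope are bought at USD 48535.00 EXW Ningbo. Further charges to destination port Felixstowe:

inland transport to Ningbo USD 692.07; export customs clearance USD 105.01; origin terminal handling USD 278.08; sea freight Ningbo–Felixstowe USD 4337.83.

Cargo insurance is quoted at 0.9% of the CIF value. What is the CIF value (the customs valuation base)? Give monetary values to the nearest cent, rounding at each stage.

Let C be the CIF value. C = EXW price + pre-shipment costs + freight + 0.9% × C
C − 0.9% × C = 48535.00 + 692.07 + 105.01 + 278.08 + 4337.83
0.991 × C = 53947.99
C = 53947.99 / 0.991 = 54437.93
Insurance premium = 0.9% × 54437.93 = 489.94

CIF value: USD 54437.93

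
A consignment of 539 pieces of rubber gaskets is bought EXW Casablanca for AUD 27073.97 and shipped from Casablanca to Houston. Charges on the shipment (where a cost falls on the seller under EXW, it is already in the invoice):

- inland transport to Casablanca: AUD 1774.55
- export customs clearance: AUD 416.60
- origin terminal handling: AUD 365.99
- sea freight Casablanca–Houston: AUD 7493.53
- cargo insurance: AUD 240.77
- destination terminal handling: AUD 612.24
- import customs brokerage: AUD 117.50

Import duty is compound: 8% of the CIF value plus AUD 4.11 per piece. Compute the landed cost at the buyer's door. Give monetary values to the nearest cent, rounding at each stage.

EXW: the seller makes goods available at their premises; the buyer bears all onward costs.
CIF value = EXW price + inland to port + export clearance + origin terminal + freight + insurance = 27073.97 + 1774.55 + 416.60 + 365.99 + 7493.53 + 240.77 = 37365.41
Ad valorem component: 37365.41 × 8% = 2989.23
Specific component: 539 × 4.11 = 2215.29
Import duty = 2989.23 + 2215.29 = 5204.52
Buyer bears: inland to port 1774.55 + export clearance 416.60 + origin terminal 365.99 + freight 7493.53 + insurance 240.77 + destination terminal 612.24 + brokerage 117.50 + duty 5204.52 = 16225.70
Landed cost = invoice 27073.97 + 16225.70 = 43299.67

Total landed cost: AUD 43299.67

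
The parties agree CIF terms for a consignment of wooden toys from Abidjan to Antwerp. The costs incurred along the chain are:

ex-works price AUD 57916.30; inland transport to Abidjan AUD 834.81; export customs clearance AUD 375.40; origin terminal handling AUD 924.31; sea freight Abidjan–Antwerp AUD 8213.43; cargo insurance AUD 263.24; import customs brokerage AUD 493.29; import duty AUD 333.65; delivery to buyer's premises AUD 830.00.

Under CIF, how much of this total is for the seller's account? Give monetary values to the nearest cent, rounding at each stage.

Seller's account: AUD 68527.49

CIF: the seller pays costs through ocean freight and marine insurance to the destination port.
Seller's account: goods 57916.30 + inland to port 834.81 + export clearance 375.40 + origin terminal 924.31 + freight 8213.43 + insurance 263.24 = 68527.49
Buyer's account: brokerage 493.29 + duty 333.65 + delivery 830.00 = 1656.94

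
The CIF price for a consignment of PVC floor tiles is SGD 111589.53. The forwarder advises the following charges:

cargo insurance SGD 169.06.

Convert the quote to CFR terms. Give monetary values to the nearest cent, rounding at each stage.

CFR price: SGD 111420.47

From CIF to CFR, the seller no longer bears: insurance.
CFR price = 111589.53 − 169.06 = 111420.47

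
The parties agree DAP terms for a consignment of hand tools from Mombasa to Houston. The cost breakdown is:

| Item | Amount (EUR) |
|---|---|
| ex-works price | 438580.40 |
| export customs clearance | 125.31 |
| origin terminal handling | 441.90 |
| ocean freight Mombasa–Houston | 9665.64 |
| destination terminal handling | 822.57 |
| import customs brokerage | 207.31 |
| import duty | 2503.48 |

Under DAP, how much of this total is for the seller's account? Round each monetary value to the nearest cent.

DAP: the seller bears all costs to the named destination except import duty and clearance.
Seller's account: goods 438580.40 + export clearance 125.31 + origin terminal 441.90 + freight 9665.64 + destination terminal 822.57 = 449635.82
Buyer's account: brokerage 207.31 + duty 2503.48 = 2710.79

Seller's account: EUR 449635.82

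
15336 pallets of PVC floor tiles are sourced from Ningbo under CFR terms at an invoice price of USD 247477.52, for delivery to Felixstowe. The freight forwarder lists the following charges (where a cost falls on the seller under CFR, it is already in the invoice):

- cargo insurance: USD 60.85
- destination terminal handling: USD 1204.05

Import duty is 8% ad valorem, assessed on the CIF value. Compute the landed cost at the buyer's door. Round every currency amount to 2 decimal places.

Total landed cost: USD 268545.49

CFR: the seller pays costs through ocean freight to the destination port, but not insurance.
CIF value = CFR price + insurance = 247477.52 + 60.85 = 247538.37
Import duty = 247538.37 × 8% = 19803.07
Buyer bears: insurance 60.85 + destination terminal 1204.05 + duty 19803.07 = 21067.97
Landed cost = invoice 247477.52 + 21067.97 = 268545.49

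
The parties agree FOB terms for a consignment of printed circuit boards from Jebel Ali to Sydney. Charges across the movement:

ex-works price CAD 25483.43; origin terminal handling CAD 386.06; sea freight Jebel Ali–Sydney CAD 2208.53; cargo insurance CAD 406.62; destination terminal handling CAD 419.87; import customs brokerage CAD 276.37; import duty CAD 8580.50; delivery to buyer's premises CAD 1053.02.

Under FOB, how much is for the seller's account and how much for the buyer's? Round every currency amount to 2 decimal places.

FOB: the seller bears costs until goods are on board at the origin port; the buyer bears freight, insurance and all costs thereafter.
Seller's account: goods 25483.43 + origin terminal 386.06 = 25869.49
Buyer's account: freight 2208.53 + insurance 406.62 + destination terminal 419.87 + brokerage 276.37 + duty 8580.50 + delivery 1053.02 = 12944.91

Seller: CAD 25869.49; buyer: CAD 12944.91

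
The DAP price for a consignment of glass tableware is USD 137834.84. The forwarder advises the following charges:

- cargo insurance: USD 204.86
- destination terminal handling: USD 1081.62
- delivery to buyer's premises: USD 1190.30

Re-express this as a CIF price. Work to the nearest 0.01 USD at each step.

Not relevant to the conversion: insurance — on the seller under both DAP and CIF; already in the DAP price and stays in the CIF price.
From DAP to CIF, the seller no longer bears: destination terminal, delivery.
CIF price = 137834.84 − 1081.62 − 1190.30 = 135562.92

CIF price: USD 135562.92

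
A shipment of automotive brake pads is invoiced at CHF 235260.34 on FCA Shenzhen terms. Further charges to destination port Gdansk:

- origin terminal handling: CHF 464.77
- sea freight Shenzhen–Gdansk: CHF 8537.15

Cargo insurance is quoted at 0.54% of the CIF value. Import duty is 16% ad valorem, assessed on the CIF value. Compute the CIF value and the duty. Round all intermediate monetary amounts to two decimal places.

CIF value: CHF 245588.44; import duty: CHF 39294.15

Let C be the CIF value. C = FCA price + pre-shipment costs + freight + 0.54% × C
C − 0.54% × C = 235260.34 + 464.77 + 8537.15
0.9946 × C = 244262.26
C = 244262.26 / 0.9946 = 245588.44
Insurance premium = 0.54% × 245588.44 = 1326.18
Import duty = 245588.44 × 16% = 39294.15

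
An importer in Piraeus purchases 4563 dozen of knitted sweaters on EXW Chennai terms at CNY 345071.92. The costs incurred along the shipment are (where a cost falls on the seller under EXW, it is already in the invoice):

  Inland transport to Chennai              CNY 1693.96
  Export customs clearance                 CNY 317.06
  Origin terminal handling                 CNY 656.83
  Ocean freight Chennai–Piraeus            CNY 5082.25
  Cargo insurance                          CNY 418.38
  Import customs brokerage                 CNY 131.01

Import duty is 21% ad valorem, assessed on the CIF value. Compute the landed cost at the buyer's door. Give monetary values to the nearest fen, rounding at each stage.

Total landed cost: CNY 427551.89

EXW: the seller makes goods available at their premises; the buyer bears all onward costs.
CIF value = EXW price + inland to port + export clearance + origin terminal + freight + insurance = 345071.92 + 1693.96 + 317.06 + 656.83 + 5082.25 + 418.38 = 353240.40
Import duty = 353240.40 × 21% = 74180.48
Buyer bears: inland to port 1693.96 + export clearance 317.06 + origin terminal 656.83 + freight 5082.25 + insurance 418.38 + brokerage 131.01 + duty 74180.48 = 82479.97
Landed cost = invoice 345071.92 + 82479.97 = 427551.89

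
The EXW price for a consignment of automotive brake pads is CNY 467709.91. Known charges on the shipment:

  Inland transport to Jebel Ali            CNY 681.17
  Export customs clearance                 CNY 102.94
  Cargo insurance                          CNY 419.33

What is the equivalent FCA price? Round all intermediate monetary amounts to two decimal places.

FCA price: CNY 468494.02

Not relevant to the conversion: insurance — on the buyer under both terms; not part of either seller's price.
From EXW to FCA, the seller additionally bears: inland to port, export clearance.
FCA price = 467709.91 + 681.17 + 102.94 = 468494.02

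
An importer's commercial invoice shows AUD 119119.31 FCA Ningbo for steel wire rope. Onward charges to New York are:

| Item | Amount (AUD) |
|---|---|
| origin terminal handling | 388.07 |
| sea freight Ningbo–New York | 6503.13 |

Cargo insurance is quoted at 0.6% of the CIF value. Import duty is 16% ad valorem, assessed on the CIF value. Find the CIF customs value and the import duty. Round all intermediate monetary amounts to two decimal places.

CIF value: AUD 126771.14; import duty: AUD 20283.38

Let C be the CIF value. C = FCA price + pre-shipment costs + freight + 0.6% × C
C − 0.6% × C = 119119.31 + 388.07 + 6503.13
0.994 × C = 126010.51
C = 126010.51 / 0.994 = 126771.14
Insurance premium = 0.6% × 126771.14 = 760.63
Import duty = 126771.14 × 16% = 20283.38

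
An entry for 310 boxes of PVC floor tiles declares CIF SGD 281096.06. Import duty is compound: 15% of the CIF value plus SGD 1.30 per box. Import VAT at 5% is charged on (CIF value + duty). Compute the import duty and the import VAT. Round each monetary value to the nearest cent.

Ad valorem component: 281096.06 × 15% = 42164.41
Specific component: 310 × 1.30 = 403.00
Import duty = 42164.41 + 403.00 = 42567.41
VAT base = CIF + duty = 281096.06 + 42567.41 = 323663.47
Import VAT = 323663.47 × 5% = 16183.17

Import duty: SGD 42567.41; import VAT: SGD 16183.17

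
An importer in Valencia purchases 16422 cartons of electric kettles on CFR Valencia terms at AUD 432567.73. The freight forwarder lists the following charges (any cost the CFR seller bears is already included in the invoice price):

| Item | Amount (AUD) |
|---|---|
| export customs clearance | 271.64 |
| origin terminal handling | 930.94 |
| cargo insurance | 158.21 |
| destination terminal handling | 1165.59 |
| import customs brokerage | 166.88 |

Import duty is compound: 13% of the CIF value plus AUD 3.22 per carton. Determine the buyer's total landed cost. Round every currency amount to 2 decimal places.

Total landed cost: AUD 543191.62

CFR: the seller pays costs through ocean freight to the destination port, but not insurance.
Already in the invoice (seller's account under CFR): export clearance, origin terminal — exclude.
CIF value = CFR price + insurance = 432567.73 + 158.21 = 432725.94
Ad valorem component: 432725.94 × 13% = 56254.37
Specific component: 16422 × 3.22 = 52878.84
Import duty = 56254.37 + 52878.84 = 109133.21
Buyer bears: insurance 158.21 + destination terminal 1165.59 + brokerage 166.88 + duty 109133.21 = 110623.89
Landed cost = invoice 432567.73 + 110623.89 = 543191.62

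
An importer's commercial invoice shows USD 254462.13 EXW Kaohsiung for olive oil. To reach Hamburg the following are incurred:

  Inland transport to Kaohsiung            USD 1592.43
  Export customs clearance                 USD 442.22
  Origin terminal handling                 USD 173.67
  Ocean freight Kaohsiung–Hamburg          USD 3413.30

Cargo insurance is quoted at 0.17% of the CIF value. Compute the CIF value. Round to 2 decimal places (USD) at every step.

CIF value: USD 260526.65

Let C be the CIF value. C = EXW price + pre-shipment costs + freight + 0.17% × C
C − 0.17% × C = 254462.13 + 1592.43 + 442.22 + 173.67 + 3413.30
0.9983 × C = 260083.75
C = 260083.75 / 0.9983 = 260526.65
Insurance premium = 0.17% × 260526.65 = 442.90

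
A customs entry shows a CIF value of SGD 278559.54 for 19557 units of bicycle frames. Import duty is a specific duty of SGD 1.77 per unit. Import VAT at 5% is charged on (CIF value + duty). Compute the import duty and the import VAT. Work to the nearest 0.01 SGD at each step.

Import duty = 19557 × 1.77 = 34615.89
VAT base = CIF + duty = 278559.54 + 34615.89 = 313175.43
Import VAT = 313175.43 × 5% = 15658.77

Import duty: SGD 34615.89; import VAT: SGD 15658.77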